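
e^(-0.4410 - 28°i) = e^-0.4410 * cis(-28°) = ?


e^-0.4410 = 0.6434
cos(-28°) = 0.8829
sin(-28°) = -0.4695
Real = 0.6434*0.8829 = 0.5681
Imag = 0.6434*(-0.4695) = -0.3021

0.5681 - 0.3021i


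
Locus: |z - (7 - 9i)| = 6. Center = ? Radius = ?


|z - z0| = r is a circle with center z0 and radius r.
Center = (7, -9), radius = 6

Circle with center (7, -9) and radius 6


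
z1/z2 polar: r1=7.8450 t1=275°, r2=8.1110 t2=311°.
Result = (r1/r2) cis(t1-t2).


r = 7.8450 / 8.1110 = 0.9672
theta = 275° - 311° = -36° = 324° (mod 360)

0.9672 cis(324°)


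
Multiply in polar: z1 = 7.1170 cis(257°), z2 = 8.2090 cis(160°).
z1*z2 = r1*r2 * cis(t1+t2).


r = 7.1170 * 8.2090 = 58.4235
theta = 257° + 160° = 417° = 57° (mod 360)

58.4235 cis(57°)


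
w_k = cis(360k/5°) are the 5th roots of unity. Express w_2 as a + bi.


Angle = 360*2/5 = 144°
a = cos(144°) = -0.8090
b = sin(144°) = 0.5878

-0.8090 + 0.5878i


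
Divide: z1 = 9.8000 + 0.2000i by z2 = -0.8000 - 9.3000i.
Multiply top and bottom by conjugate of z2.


Conjugate of z2 = -0.8000 + 9.3000i
Numerator: (9.8000 + 0.2000i)(-0.8000 + 9.3000i) = -9.7000 + 90.9800i
Denominator: (-0.8)^2 + (-9.3)^2 = 87.13
Result = (-9.7000 + 90.9800i)/87.13

-0.1113 + 1.0442i


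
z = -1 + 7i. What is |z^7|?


|z| = sqrt(1+49) = sqrt(50) = 7.0711
|z^7| = |z|^7 = (sqrt(50))^7 = 50^3 * sqrt(50) = 125000*sqrt(50)

|z^7| = 125000*sqrt(50) ≈ 883883.4765


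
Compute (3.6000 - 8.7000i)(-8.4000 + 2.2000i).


Real = 3.6*(-8.4) - (-8.7)*2.2 = -30.24 - (-19.14) = -11.1
Imag = 3.6*2.2 - (8.4)*(-8.7) = 7.92 + 73.08 = 81

-11.1000 + 81.0000i


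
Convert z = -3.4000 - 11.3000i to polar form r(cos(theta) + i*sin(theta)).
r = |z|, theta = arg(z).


r = sqrt(11.56+127.69) = sqrt(139.25) = 11.8004
theta = atan2(-11.3, -3.4) = -106.7458 degrees

r = 11.8004, theta = -106.7458 degrees


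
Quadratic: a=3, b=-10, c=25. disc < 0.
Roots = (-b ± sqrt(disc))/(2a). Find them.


disc = (-10)^2 - 4*3*25 = 100 - 300 = -200
sqrt(|disc|) = sqrt(200) = 14.1421
Real part = 10/(2*3) = 1.6667
Imag part = 14.1421/(2*3) = 2.3570

1.6667 ± 2.3570i


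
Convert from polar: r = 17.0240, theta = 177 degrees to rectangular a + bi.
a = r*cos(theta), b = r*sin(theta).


a = 17.0240*cos(177°) = 17.0240*(-0.99863) = -17.0007
b = 17.0240*sin(177°) = 17.0240*0.05234 = 0.8910

-17.0007 + 0.8910i


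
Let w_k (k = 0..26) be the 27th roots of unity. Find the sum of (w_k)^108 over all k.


The roots are w_k = w^k with w = e^(2*pi*i/27), and (w^k)^108 = (w^108)^k.
So S = 1 + u + u^2 + ... + u^(26) with u = w^108.
108 = 4*27 + 0, so 108 is a multiple of 27 and u = (w^27)^4 = 1.
Every one of the 27 terms equals 1: S = 27

S = 27


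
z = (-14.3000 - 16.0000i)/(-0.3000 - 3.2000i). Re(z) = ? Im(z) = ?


Multiply by conjugate: (-14.3000 - 16.0000i)(-0.3000 + 3.2000i) / ((-0.3)^2 + (-3.2)^2)
Numerator real = -14.3*(-0.3) - (16)*(-3.2) = 55.49
Numerator imag = -16*(-0.3) - (-14.3)*(-3.2) = -40.96
Denominator = 10.33
Re(z) = 55.49/10.33 = 5.3717
Im(z) = -40.96/10.33 = -3.9652

Re(z) = 5.3717, Im(z) = -3.9652


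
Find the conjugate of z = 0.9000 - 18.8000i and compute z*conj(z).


z_bar = 0.9000 + 18.8000i
z*z_bar = 0.9^2 + (-18.8)^2 = 0.81 + 353.44 = 354.25

z_bar = 0.9000 + 18.8000i, z*z_bar = 354.25


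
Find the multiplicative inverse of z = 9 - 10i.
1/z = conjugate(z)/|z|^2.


|z|^2 = 81+100 = 181
1/z = (9 + 10i)/181

1/z = 0.0497 + 0.0552i


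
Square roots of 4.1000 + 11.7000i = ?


|z| = sqrt(16.81+136.89) = 12.3976
sqrt((|z|+a)/2) = sqrt((12.3976+4.1)/2) = sqrt(8.2488) = 2.8721
sqrt((|z|-a)/2) = sqrt((12.3976-4.1)/2) = sqrt(4.1488) = 2.0369

±(2.8721 + 2.0369i) i.e. 2.8721 + 2.0369i and -2.8721 - 2.0369i


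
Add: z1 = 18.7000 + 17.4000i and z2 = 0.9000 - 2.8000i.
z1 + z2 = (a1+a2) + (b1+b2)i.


Real: 18.7 + 0.9 = 19.6
Imag: 17.4 - 2.8 = 14.6

19.6000 + 14.6000i


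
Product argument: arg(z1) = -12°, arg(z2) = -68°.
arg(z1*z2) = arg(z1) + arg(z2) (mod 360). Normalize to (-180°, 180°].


arg(z1*z2) = -12° - 68° = -80°
Normalized to (-180°, 180°]: -80°

-80°


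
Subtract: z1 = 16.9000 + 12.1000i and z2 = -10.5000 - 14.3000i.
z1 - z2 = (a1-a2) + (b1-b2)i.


Real: 16.9 + 10.5 = 27.4
Imag: 12.1 + 14.3 = 26.4

27.4000 + 26.4000i


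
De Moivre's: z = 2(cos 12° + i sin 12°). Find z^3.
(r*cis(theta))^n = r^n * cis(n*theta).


r^3 = 2^3 = 8
n*theta = 3*12° = 36° = 36° (mod 360)
a = 8*cos(36°) = 6.4721
b = 8*sin(36°) = 4.7023

8 cis(36°) = 6.4721 + 4.7023i


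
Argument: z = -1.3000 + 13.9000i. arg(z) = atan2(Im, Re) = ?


Re = -1.3, Im = 13.9
arg = atan2(13.9, -1.3) = 95.3431 degrees

arg(z) = 95.3431 degrees


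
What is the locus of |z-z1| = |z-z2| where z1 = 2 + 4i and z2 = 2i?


Equal distances means the locus is the perpendicular bisector of z1 and z2.
Midpoint = ((2+0)/2, (4+2)/2) = (1.0000, 3.0000)

Perpendicular bisector through (1.0000, 3.0000)


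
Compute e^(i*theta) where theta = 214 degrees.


cos(214°) = -0.8290
sin(214°) = -0.5592

e^(i*214°) = -0.8290 - 0.5592i


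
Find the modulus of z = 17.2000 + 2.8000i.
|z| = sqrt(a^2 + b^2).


|z| = sqrt(17.2^2 + 2.8^2) = sqrt(295.84 + 7.84) = sqrt(303.68) = 17.4264

|z| = 17.4264


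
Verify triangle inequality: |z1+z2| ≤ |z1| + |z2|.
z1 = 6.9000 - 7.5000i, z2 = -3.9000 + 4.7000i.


|z1| = sqrt(6.9^2 + (-7.5)^2) = sqrt(103.86) = 10.1912
|z2| = sqrt((-3.9)^2 + 4.7^2) = sqrt(37.3) = 6.1074
z1+z2 = 3.0000 - 2.8000i
|z1+z2| = sqrt(16.84) = 4.1037
|z1|+|z2| = 10.1912 + 6.1074 = 16.2986

|z1+z2| = 4.1037 ≤ |z1|+|z2| = 16.2986 (verified)


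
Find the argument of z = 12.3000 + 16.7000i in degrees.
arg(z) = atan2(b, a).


Re = 12.3, Im = 16.7
arg = atan2(16.7, 12.3) = 53.6274 degrees

arg(z) = 53.6274 degrees


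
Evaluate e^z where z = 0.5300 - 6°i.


e^0.5300 = 1.6989
cos(-6°) = 0.9945
sin(-6°) = -0.10453
Real = 1.6989*0.9945 = 1.6896
Imag = 1.6989*(-0.10453) = -0.1776

1.6896 - 0.1776i


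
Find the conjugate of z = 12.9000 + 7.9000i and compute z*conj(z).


z_bar = 12.9000 - 7.9000i
z*z_bar = 12.9^2 + 7.9^2 = 166.41 + 62.41 = 228.82

z_bar = 12.9000 - 7.9000i, z*z_bar = 228.82


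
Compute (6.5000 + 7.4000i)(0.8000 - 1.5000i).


Real = 6.5*0.8 - 7.4*(-1.5) = 5.2 - (-11.1) = 16.3
Imag = 6.5*(-1.5) + 0.8*7.4 = -9.75 + 5.92 = -3.83

16.3000 - 3.8300i


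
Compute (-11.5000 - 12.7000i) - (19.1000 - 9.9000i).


Real: -11.5 - 19.1 = -30.6
Imag: -12.7 + 9.9 = -2.8

-30.6000 - 2.8000i


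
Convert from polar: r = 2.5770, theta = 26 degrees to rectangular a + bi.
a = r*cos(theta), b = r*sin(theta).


a = 2.5770*cos(26°) = 2.5770*0.8988 = 2.3162
b = 2.5770*sin(26°) = 2.5770*0.43837 = 1.1297

2.3162 + 1.1297i


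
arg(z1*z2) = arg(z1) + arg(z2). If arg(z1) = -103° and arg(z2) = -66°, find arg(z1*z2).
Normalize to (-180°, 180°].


arg(z1*z2) = -103° - 66° = -169°
Normalized to (-180°, 180°]: -169°

-169°


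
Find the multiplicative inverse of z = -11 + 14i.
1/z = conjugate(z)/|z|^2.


|z|^2 = 121+196 = 317
1/z = (-11 - 14i)/317

1/z = -0.0347 - 0.0442i


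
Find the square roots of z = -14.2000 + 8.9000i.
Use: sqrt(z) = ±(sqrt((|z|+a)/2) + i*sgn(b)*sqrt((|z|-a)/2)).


|z| = sqrt(201.64+79.21) = 16.7586
sqrt((|z|+a)/2) = sqrt((16.7586+(-14.2))/2) = sqrt(1.2793) = 1.1311
sqrt((|z|-a)/2) = sqrt((16.7586-(-14.2))/2) = sqrt(15.4793) = 3.9344

±(1.1311 + 3.9344i) i.e. 1.1311 + 3.9344i and -1.1311 - 3.9344i


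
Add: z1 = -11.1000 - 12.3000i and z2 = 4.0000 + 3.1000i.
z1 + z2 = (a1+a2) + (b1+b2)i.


Real: -11.1 + 4 = -7.1
Imag: -12.3 + 3.1 = -9.2

-7.1000 - 9.2000i


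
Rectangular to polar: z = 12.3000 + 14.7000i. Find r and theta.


r = sqrt(151.29+216.09) = sqrt(367.38) = 19.1672
theta = atan2(14.7, 12.3) = 50.0796 degrees

r = 19.1672, theta = 50.0796 degrees


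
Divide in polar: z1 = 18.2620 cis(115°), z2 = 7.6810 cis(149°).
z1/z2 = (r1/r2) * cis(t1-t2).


r = 18.2620 / 7.6810 = 2.3776
theta = 115° - 149° = -34° = 326° (mod 360)

2.3776 cis(326°)


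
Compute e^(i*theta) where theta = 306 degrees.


cos(306°) = 0.5878
sin(306°) = -0.8090

e^(i*306°) = 0.5878 - 0.8090i


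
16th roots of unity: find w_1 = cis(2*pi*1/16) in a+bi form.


Angle = 360*1/16 = 22.5°
a = cos(22.5°) = 0.9239
b = sin(22.5°) = 0.3827

0.9239 + 0.3827i


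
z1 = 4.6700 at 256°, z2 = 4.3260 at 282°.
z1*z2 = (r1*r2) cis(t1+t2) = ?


r = 4.6700 * 4.3260 = 20.2024
theta = 256° + 282° = 538° = 178° (mod 360)

20.2024 cis(178°)


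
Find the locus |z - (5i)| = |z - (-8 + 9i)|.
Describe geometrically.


Equal distances means the locus is the perpendicular bisector of z1 and z2.
Midpoint = ((0+(-8))/2, (5+9)/2) = (-4.0000, 7.0000)

Perpendicular bisector through (-4.0000, 7.0000)


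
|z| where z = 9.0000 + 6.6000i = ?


|z| = sqrt(9^2 + 6.6^2) = sqrt(81 + 43.56) = sqrt(124.56) = 11.1606

|z| = 11.1606


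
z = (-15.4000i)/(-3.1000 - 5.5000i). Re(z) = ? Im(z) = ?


Multiply by conjugate: (-15.4000i)(-3.1000 + 5.5000i) / ((-3.1)^2 + (-5.5)^2)
Numerator real = 0*(-3.1) - (15.4)*(-5.5) = 84.7
Numerator imag = -15.4*(-3.1) - 0*(-5.5) = 47.74
Denominator = 39.86
Re(z) = 84.7/39.86 = 2.1249
Im(z) = 47.74/39.86 = 1.1977

Re(z) = 2.1249, Im(z) = 1.1977


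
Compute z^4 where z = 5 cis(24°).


r^4 = 5^4 = 625
n*theta = 4*24° = 96° = 96° (mod 360)
a = 625*cos(96°) = -65.3303
b = 625*sin(96°) = 621.5762

625 cis(96°) = -65.3303 + 621.5762i


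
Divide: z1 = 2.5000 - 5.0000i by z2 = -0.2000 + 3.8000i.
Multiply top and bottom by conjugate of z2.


Conjugate of z2 = -0.2000 - 3.8000i
Numerator: (2.5000 - 5.0000i)(-0.2000 - 3.8000i) = -19.5000 - 8.5000i
Denominator: (-0.2)^2 + 3.8^2 = 14.48
Result = (-19.5000 - 8.5000i)/14.48

-1.3467 - 0.5870i


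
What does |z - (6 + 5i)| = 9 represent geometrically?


|z - z0| = r is a circle with center z0 and radius r.
Center = (6, 5), radius = 9

Circle with center (6, 5) and radius 9


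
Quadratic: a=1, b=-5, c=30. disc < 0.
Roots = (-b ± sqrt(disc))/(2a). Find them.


disc = (-5)^2 - 4*1*30 = 25 - 120 = -95
sqrt(|disc|) = sqrt(95) = 9.7468
Real part = 5/(2*1) = 2.5000
Imag part = 9.7468/(2*1) = 4.8734

2.5000 ± 4.8734i


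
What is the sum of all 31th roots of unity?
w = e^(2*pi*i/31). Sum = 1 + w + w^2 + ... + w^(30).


The sum of all 31th roots of unity is 0.
Geometric series: (1 - w^31)/(1 - w) = (1-1)/(1-w) = 0 since w^31 = 1, w ≠ 1.
Alternatively: coefficient of z^30 in z^31 - 1 is 0.

0


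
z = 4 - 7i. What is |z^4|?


|z| = sqrt(16+49) = sqrt(65) = 8.0623
|z^4| = |z|^4 = (sqrt(65))^4 = 65^2 = 4225

|z^4| = 4225


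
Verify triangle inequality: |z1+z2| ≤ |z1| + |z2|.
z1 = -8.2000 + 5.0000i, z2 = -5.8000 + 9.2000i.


|z1| = sqrt((-8.2)^2 + 5^2) = sqrt(92.24) = 9.6042
|z2| = sqrt((-5.8)^2 + 9.2^2) = sqrt(118.28) = 10.8757
z1+z2 = -14.0000 + 14.2000i
|z1+z2| = sqrt(397.64) = 19.9409
|z1|+|z2| = 9.6042 + 10.8757 = 20.4799

|z1+z2| = 19.9409 ≤ |z1|+|z2| = 20.4799 (verified)


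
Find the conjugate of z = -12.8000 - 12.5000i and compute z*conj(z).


z_bar = -12.8000 + 12.5000i
z*z_bar = (-12.8)^2 + (-12.5)^2 = 163.84 + 156.25 = 320.09

z_bar = -12.8000 + 12.5000i, z*z_bar = 320.09


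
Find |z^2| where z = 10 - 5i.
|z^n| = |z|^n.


|z| = sqrt(100+25) = sqrt(125) = 11.1803
|z^2| = |z|^2 = (sqrt(125))^2 = 125

|z^2| = 125


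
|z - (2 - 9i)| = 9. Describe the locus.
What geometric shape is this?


|z - z0| = r is a circle with center z0 and radius r.
Center = (2, -9), radius = 9

Circle with center (2, -9) and radius 9


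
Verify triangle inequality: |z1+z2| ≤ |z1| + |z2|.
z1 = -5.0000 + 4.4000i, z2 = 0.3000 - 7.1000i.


|z1| = sqrt((-5)^2 + 4.4^2) = sqrt(44.36) = 6.6603
|z2| = sqrt(0.3^2 + (-7.1)^2) = sqrt(50.5) = 7.1063
z1+z2 = -4.7000 - 2.7000i
|z1+z2| = sqrt(29.38) = 5.4203
|z1|+|z2| = 6.6603 + 7.1063 = 13.7666

|z1+z2| = 5.4203 ≤ |z1|+|z2| = 13.7666 (verified)


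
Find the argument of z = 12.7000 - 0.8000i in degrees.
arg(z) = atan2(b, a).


Re = 12.7, Im = -0.8
arg = atan2(-0.8, 12.7) = -3.6044 degrees

arg(z) = -3.6044 degrees


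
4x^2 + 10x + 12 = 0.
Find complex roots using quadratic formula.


disc = 10^2 - 4*4*12 = 100 - 192 = -92
sqrt(|disc|) = sqrt(92) = 9.5917
Real part = -10/(2*4) = -1.2500
Imag part = 9.5917/(2*4) = 1.1990

-1.2500 ± 1.1990i


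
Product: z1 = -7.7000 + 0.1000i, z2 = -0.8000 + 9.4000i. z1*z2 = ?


Real = -7.7*(-0.8) - 0.1*9.4 = 6.16 - 0.94 = 5.22
Imag = -7.7*9.4 - (0.8)*0.1 = -72.38 - (0.08) = -72.46

5.2200 - 72.4600i


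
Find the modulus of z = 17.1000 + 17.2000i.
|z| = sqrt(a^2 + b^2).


|z| = sqrt(17.1^2 + 17.2^2) = sqrt(292.41 + 295.84) = sqrt(588.25) = 24.2539

|z| = 24.2539


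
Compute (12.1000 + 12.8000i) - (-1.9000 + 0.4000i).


Real: 12.1 + 1.9 = 14
Imag: 12.8 - 0.4 = 12.4

14.0000 + 12.4000i


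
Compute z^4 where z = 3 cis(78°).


r^4 = 3^4 = 81
n*theta = 4*78° = 312° = 312° (mod 360)
a = 81*cos(312°) = 54.1996
b = 81*sin(312°) = -60.1947

81 cis(312°) = 54.1996 - 60.1947i


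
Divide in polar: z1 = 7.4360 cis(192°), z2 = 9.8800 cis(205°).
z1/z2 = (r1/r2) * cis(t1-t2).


r = 7.4360 / 9.8800 = 0.7526
theta = 192° - 205° = -13° = 347° (mod 360)

0.7526 cis(347°)


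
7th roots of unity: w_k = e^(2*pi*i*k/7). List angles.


The 7th roots of unity are cis(360k/7°) for k=0..6
Angle step = 360/7 = 51.4286°
Primitive root: cis(51.4286°)
Primitive root = 0.6235 + 0.7818i

7 roots at angles: 0°, 51.4286°, 102.8571°, 154.2857°, 205.7143°, 257.1429°, 308.5714°


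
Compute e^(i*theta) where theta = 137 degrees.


cos(137°) = -0.7314
sin(137°) = 0.6820

e^(i*137°) = -0.7314 + 0.6820i


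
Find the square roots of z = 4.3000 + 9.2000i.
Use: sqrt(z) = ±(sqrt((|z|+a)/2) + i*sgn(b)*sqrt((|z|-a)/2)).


|z| = sqrt(18.49+84.64) = 10.1553
sqrt((|z|+a)/2) = sqrt((10.1553+4.3)/2) = sqrt(7.2276) = 2.6884
sqrt((|z|-a)/2) = sqrt((10.1553-4.3)/2) = sqrt(2.9276) = 1.7110

±(2.6884 + 1.7110i) i.e. 2.6884 + 1.7110i and -2.6884 - 1.7110i


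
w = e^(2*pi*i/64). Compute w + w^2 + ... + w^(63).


With w = e^(2*pi*i/64), all 64 of the 64th roots of unity w^0 = 1, w, ..., w^(63) sum to 0: 1 + w + ... + w^(63) = (1 - w^64)/(1 - w) = 0 since w^64 = 1, w ≠ 1.
Removing the root 1: w + w^2 + ... + w^(63) = 0 - 1 = -1

Sum = -1


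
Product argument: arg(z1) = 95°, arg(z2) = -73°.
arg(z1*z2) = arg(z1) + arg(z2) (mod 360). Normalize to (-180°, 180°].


arg(z1*z2) = 95° - 73° = 22°
Normalized to (-180°, 180°]: 22°

22°


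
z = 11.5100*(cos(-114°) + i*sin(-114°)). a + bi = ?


a = 11.5100*cos(-114°) = 11.5100*(-0.406737) = -4.6815
b = 11.5100*sin(-114°) = 11.5100*(-0.913545) = -10.5149

-4.6815 - 10.5149i


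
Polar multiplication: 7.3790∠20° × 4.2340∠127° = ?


r = 7.3790 * 4.2340 = 31.2427
theta = 20° + 127° = 147° = 147° (mod 360)

31.2427 cis(147°)


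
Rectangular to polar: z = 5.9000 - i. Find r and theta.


r = sqrt(34.81+1) = sqrt(35.81) = 5.9841
theta = atan2(-1, 5.9) = -9.6197 degrees

r = 5.9841, theta = -9.6197 degrees


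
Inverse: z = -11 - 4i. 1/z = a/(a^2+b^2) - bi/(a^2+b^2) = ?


|z|^2 = 121+16 = 137
1/z = (-11 + 4i)/137

1/z = -0.0803 + 0.0292i


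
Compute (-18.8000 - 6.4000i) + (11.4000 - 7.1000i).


Real: -18.8 + 11.4 = -7.4
Imag: -6.4 - 7.1 = -13.5

-7.4000 - 13.5000i


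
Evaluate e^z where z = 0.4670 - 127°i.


e^0.4670 = 1.5952
cos(-127°) = -0.6018
sin(-127°) = -0.79864
Real = 1.5952*(-0.6018) = -0.9600
Imag = 1.5952*(-0.79864) = -1.2740

-0.9600 - 1.2740i


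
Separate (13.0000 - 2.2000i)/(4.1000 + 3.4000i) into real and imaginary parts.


Multiply by conjugate: (13.0000 - 2.2000i)(4.1000 - 3.4000i) / (4.1^2 + 3.4^2)
Numerator real = 13*4.1 - (2.2)*3.4 = 45.82
Numerator imag = -2.2*4.1 - 13*3.4 = -53.22
Denominator = 28.37
Re(z) = 45.82/28.37 = 1.6151
Im(z) = -53.22/28.37 = -1.8759

Re(z) = 1.6151, Im(z) = -1.8759


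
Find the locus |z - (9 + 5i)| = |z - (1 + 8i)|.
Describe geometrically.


Equal distances means the locus is the perpendicular bisector of z1 and z2.
Midpoint = ((9+1)/2, (5+8)/2) = (5.0000, 6.5000)

Perpendicular bisector through (5.0000, 6.5000)


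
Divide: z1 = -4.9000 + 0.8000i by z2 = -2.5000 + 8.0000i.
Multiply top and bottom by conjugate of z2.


Conjugate of z2 = -2.5000 - 8.0000i
Numerator: (-4.9000 + 0.8000i)(-2.5000 - 8.0000i) = 18.6500 + 37.2000i
Denominator: (-2.5)^2 + 8^2 = 70.25
Result = (18.6500 + 37.2000i)/70.25

0.2655 + 0.5295i


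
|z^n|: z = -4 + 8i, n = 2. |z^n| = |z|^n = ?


|z| = sqrt(16+64) = sqrt(80) = 8.9443
|z^2| = |z|^2 = (sqrt(80))^2 = 80

|z^2| = 80


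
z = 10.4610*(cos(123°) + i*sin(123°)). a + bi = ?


a = 10.4610*cos(123°) = 10.4610*(-0.54464) = -5.6975
b = 10.4610*sin(123°) = 10.4610*0.83867 = 8.7733

-5.6975 + 8.7733i


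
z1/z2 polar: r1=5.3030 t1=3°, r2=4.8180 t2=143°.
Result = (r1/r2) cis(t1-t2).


r = 5.3030 / 4.8180 = 1.1007
theta = 3° - 143° = -140° = 220° (mod 360)

1.1007 cis(220°)


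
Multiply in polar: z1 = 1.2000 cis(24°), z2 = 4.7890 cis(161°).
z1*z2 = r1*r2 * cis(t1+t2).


r = 1.2000 * 4.7890 = 5.7468
theta = 24° + 161° = 185° = 185° (mod 360)

5.7468 cis(185°)


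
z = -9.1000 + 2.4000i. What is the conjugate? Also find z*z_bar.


z_bar = -9.1000 - 2.4000i
z*z_bar = (-9.1)^2 + 2.4^2 = 82.81 + 5.76 = 88.57

z_bar = -9.1000 - 2.4000i, z*z_bar = 88.57


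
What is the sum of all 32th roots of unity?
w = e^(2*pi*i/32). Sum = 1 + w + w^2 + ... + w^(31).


The sum of all 32th roots of unity is 0.
Geometric series: (1 - w^32)/(1 - w) = (1-1)/(1-w) = 0 since w^32 = 1, w ≠ 1.
Alternatively: coefficient of z^31 in z^32 - 1 is 0.

0


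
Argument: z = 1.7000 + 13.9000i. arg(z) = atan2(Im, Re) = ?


Re = 1.7, Im = 13.9
arg = atan2(13.9, 1.7) = 83.0272 degrees

arg(z) = 83.0272 degrees


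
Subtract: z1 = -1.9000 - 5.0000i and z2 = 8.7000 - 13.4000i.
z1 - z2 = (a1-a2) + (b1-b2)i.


Real: -1.9 - 8.7 = -10.6
Imag: -5 + 13.4 = 8.4

-10.6000 + 8.4000i


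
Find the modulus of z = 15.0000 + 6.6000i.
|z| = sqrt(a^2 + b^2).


|z| = sqrt(15^2 + 6.6^2) = sqrt(225 + 43.56) = sqrt(268.56) = 16.3878

|z| = 16.3878


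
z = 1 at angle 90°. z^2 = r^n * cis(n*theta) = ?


r^2 = 1^2 = 1
n*theta = 2*90° = 180° = 180° (mod 360)
a = 1*cos(180°) = -1.0000
b = 1*sin(180°) = 0

1 cis(180°) = -1.0000 + 0i


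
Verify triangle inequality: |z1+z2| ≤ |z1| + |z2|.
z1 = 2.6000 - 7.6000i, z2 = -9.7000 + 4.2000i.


|z1| = sqrt(2.6^2 + (-7.6)^2) = sqrt(64.52) = 8.0324
|z2| = sqrt((-9.7)^2 + 4.2^2) = sqrt(111.73) = 10.5702
z1+z2 = -7.1000 - 3.4000i
|z1+z2| = sqrt(61.97) = 7.8721
|z1|+|z2| = 8.0324 + 10.5702 = 18.6026

|z1+z2| = 7.8721 ≤ |z1|+|z2| = 18.6026 (verified)


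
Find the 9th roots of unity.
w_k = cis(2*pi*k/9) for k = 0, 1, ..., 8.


The 9th roots of unity are cis(360k/9°) for k=0..8
Angle step = 360/9 = 40°
Primitive root: cis(40°)
Primitive root = 0.7660 + 0.6428i

9 roots at angles: 0°, 40°, 80°, 120°, 160°, 200°, 240°, 280°, 320°


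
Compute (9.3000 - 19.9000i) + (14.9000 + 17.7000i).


Real: 9.3 + 14.9 = 24.2
Imag: -19.9 + 17.7 = -2.2

24.2000 - 2.2000i


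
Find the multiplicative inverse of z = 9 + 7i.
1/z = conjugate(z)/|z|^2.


|z|^2 = 81+49 = 130
1/z = (9 - 7i)/130

1/z = 0.0692 - 0.0538i


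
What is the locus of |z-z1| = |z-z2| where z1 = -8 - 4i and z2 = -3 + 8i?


Equal distances means the locus is the perpendicular bisector of z1 and z2.
Midpoint = ((-8+(-3))/2, (-4+8)/2) = (-5.5000, 2.0000)

Perpendicular bisector through (-5.5000, 2.0000)


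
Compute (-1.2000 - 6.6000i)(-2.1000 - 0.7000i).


Real = -1.2*(-2.1) - (-6.6)*(-0.7) = 2.52 - 4.62 = -2.1
Imag = -1.2*(-0.7) - (2.1)*(-6.6) = 0.84 + 13.86 = 14.7

-2.1000 + 14.7000i


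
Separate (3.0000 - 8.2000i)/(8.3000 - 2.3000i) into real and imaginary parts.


Multiply by conjugate: (3.0000 - 8.2000i)(8.3000 + 2.3000i) / (8.3^2 + (-2.3)^2)
Numerator real = 3*8.3 - (8.2)*(-2.3) = 43.76
Numerator imag = -8.2*8.3 - 3*(-2.3) = -61.16
Denominator = 74.18
Re(z) = 43.76/74.18 = 0.5899
Im(z) = -61.16/74.18 = -0.8245

Re(z) = 0.5899, Im(z) = -0.8245


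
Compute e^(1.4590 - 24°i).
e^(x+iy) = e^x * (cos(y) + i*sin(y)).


e^1.4590 = 4.30166
cos(-24°) = 0.91355
sin(-24°) = -0.406737
Real = 4.30166*0.91355 = 3.9298
Imag = 4.30166*(-0.406737) = -1.7496

3.9298 - 1.7496i


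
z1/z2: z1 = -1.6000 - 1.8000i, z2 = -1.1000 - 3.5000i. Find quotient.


Conjugate of z2 = -1.1000 + 3.5000i
Numerator: (-1.6000 - 1.8000i)(-1.1000 + 3.5000i) = 8.0600 - 3.6200i
Denominator: (-1.1)^2 + (-3.5)^2 = 13.46
Result = (8.0600 - 3.6200i)/13.46

0.5988 - 0.2689i


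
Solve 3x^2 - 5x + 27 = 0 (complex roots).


disc = (-5)^2 - 4*3*27 = 25 - 324 = -299
sqrt(|disc|) = sqrt(299) = 17.2916
Real part = 5/(2*3) = 0.8333
Imag part = 17.2916/(2*3) = 2.8819

0.8333 ± 2.8819i


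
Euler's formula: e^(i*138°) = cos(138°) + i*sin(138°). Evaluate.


cos(138°) = -0.7431
sin(138°) = 0.6691

e^(i*138°) = -0.7431 + 0.6691i


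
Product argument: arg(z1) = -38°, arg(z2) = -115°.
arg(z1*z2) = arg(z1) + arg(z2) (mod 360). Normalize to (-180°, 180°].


arg(z1*z2) = -38° - 115° = -153°
Normalized to (-180°, 180°]: -153°

-153°


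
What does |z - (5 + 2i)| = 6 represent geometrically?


|z - z0| = r is a circle with center z0 and radius r.
Center = (5, 2), radius = 6

Circle with center (5, 2) and radius 6


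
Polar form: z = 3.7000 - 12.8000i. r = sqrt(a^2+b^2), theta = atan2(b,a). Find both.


r = sqrt(13.69+163.84) = sqrt(177.53) = 13.3240
theta = atan2(-12.8, 3.7) = -73.8774 degrees

r = 13.3240, theta = -73.8774 degrees


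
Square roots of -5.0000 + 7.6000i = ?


|z| = sqrt(25+57.76) = 9.0973
sqrt((|z|+a)/2) = sqrt((9.0973+(-5))/2) = sqrt(2.0486) = 1.4313
sqrt((|z|-a)/2) = sqrt((9.0973-(-5))/2) = sqrt(7.0486) = 2.6549

±(1.4313 + 2.6549i) i.e. 1.4313 + 2.6549i and -1.4313 - 2.6549i


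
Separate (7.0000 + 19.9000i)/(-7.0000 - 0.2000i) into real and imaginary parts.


Multiply by conjugate: (7.0000 + 19.9000i)(-7.0000 + 0.2000i) / ((-7)^2 + (-0.2)^2)
Numerator real = 7*(-7) + 19.9*(-0.2) = -52.98
Numerator imag = 19.9*(-7) - 7*(-0.2) = -137.9
Denominator = 49.04
Re(z) = -52.98/49.04 = -1.0803
Im(z) = -137.9/49.04 = -2.8120

Re(z) = -1.0803, Im(z) = -2.8120


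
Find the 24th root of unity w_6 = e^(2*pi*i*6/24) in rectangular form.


Angle = 360*6/24 = 90°
a = cos(90°) = 0
b = sin(90°) = 1.0000

0 + 1.0000i


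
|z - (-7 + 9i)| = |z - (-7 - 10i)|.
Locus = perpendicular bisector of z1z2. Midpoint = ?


Equal distances means the locus is the perpendicular bisector of z1 and z2.
Midpoint = ((-7+(-7))/2, (9+(-10))/2) = (-7.0000, -0.5000)

Perpendicular bisector through (-7.0000, -0.5000)


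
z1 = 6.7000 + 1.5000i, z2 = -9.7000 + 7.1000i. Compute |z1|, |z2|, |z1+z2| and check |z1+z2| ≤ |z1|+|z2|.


|z1| = sqrt(6.7^2 + 1.5^2) = sqrt(47.14) = 6.8659
|z2| = sqrt((-9.7)^2 + 7.1^2) = sqrt(144.5) = 12.0208
z1+z2 = -3.0000 + 8.6000i
|z1+z2| = sqrt(82.96) = 9.1082
|z1|+|z2| = 6.8659 + 12.0208 = 18.8867

|z1+z2| = 9.1082 ≤ |z1|+|z2| = 18.8867 (verified)


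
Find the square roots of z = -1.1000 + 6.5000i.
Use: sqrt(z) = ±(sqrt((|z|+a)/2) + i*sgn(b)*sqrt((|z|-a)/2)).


|z| = sqrt(1.21+42.25) = 6.5924
sqrt((|z|+a)/2) = sqrt((6.5924+(-1.1))/2) = sqrt(2.7462) = 1.6572
sqrt((|z|-a)/2) = sqrt((6.5924-(-1.1))/2) = sqrt(3.8462) = 1.9612

±(1.6572 + 1.9612i) i.e. 1.6572 + 1.9612i and -1.6572 - 1.9612i


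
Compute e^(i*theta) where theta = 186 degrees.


cos(186°) = -0.9945
sin(186°) = -0.1045

e^(i*186°) = -0.9945 - 0.1045i


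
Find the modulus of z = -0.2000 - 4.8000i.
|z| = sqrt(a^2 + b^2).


|z| = sqrt((-0.2)^2 + (-4.8)^2) = sqrt(0.04 + 23.04) = sqrt(23.08) = 4.8042

|z| = 4.8042


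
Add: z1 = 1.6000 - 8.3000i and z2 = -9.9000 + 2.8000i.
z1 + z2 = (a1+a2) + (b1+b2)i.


Real: 1.6 - 9.9 = -8.3
Imag: -8.3 + 2.8 = -5.5

-8.3000 - 5.5000i


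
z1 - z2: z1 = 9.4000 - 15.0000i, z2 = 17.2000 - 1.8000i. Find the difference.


Real: 9.4 - 17.2 = -7.8
Imag: -15 + 1.8 = -13.2

-7.8000 - 13.2000i


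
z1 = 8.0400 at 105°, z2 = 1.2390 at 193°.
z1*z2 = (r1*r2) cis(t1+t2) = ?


r = 8.0400 * 1.2390 = 9.9616
theta = 105° + 193° = 298° = 298° (mod 360)

9.9616 cis(298°)


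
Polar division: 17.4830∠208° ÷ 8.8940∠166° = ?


r = 17.4830 / 8.8940 = 1.9657
theta = 208° - 166° = 42° = 42° (mod 360)

1.9657 cis(42°)


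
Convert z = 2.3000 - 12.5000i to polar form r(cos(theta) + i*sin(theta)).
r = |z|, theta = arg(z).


r = sqrt(5.29+156.25) = sqrt(161.54) = 12.7098
theta = atan2(-12.5, 2.3) = -79.5742 degrees

r = 12.7098, theta = -79.5742 degrees


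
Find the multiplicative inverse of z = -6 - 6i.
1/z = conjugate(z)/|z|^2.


|z|^2 = 36+36 = 72
1/z = (-6 + 6i)/72

1/z = -0.0833 + 0.0833i


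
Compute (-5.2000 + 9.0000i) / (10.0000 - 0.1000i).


Conjugate of z2 = 10.0000 + 0.1000i
Numerator: (-5.2000 + 9.0000i)(10.0000 + 0.1000i) = -52.9000 + 89.4800i
Denominator: 10^2 + (-0.1)^2 = 100.01
Result = (-52.9000 + 89.4800i)/100.01

-0.5289 + 0.8947i


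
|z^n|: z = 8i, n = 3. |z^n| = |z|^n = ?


|z| = sqrt(0+64) = sqrt(64) = 8
|z^3| = |z|^3 = 8^3 = 512

|z^3| = 512


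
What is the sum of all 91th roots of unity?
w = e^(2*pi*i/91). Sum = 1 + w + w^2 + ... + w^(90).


The sum of all 91th roots of unity is 0.
Geometric series: (1 - w^91)/(1 - w) = (1-1)/(1-w) = 0 since w^91 = 1, w ≠ 1.
Alternatively: coefficient of z^90 in z^91 - 1 is 0.

0


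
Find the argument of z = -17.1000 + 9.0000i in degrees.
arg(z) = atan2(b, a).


Re = -17.1, Im = 9
arg = atan2(9, -17.1) = 152.2415 degrees

arg(z) = 152.2415 degrees


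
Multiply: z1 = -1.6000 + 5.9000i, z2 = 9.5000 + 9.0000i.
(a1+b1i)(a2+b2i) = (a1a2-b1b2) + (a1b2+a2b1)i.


Real = -1.6*9.5 - 5.9*9 = -15.2 - 53.1 = -68.3
Imag = -1.6*9 + 9.5*5.9 = -14.4 + 56.05 = 41.65

-68.3000 + 41.6500i


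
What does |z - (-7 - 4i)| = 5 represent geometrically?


|z - z0| = r is a circle with center z0 and radius r.
Center = (-7, -4), radius = 5

Circle with center (-7, -4) and radius 5


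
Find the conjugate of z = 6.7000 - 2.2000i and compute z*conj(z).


z_bar = 6.7000 + 2.2000i
z*z_bar = 6.7^2 + (-2.2)^2 = 44.89 + 4.84 = 49.73

z_bar = 6.7000 + 2.2000i, z*z_bar = 49.73


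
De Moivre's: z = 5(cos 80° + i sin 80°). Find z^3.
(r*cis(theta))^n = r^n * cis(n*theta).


r^3 = 5^3 = 125
n*theta = 3*80° = 240° = 240° (mod 360)
a = 125*cos(240°) = -62.5000
b = 125*sin(240°) = -108.2532

125 cis(240°) = -62.5000 - 108.2532i


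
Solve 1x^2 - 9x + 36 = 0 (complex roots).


disc = (-9)^2 - 4*1*36 = 81 - 144 = -63
sqrt(|disc|) = sqrt(63) = 7.9373
Real part = 9/(2*1) = 4.5000
Imag part = 7.9373/(2*1) = 3.9686

4.5000 ± 3.9686i


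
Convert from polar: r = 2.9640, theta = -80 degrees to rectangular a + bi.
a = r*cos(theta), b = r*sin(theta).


a = 2.9640*cos(-80°) = 2.9640*0.17365 = 0.5147
b = 2.9640*sin(-80°) = 2.9640*(-0.98481) = -2.9190

0.5147 - 2.9190i


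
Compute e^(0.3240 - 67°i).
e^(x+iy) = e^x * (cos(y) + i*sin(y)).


e^0.3240 = 1.3826
cos(-67°) = 0.3907
sin(-67°) = -0.9205
Real = 1.3826*0.3907 = 0.5402
Imag = 1.3826*(-0.9205) = -1.2727

0.5402 - 1.2727i


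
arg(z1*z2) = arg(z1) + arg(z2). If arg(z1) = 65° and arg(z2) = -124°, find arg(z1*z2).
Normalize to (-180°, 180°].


arg(z1*z2) = 65° - 124° = -59°
Normalized to (-180°, 180°]: -59°

-59°


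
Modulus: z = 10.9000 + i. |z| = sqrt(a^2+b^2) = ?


|z| = sqrt(10.9^2 + 1^2) = sqrt(118.81 + 1) = sqrt(119.81) = 10.9458

|z| = 10.9458


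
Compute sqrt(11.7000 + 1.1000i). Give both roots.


|z| = sqrt(136.89+1.21) = 11.7516
sqrt((|z|+a)/2) = sqrt((11.7516+11.7)/2) = sqrt(11.7258) = 3.4243
sqrt((|z|-a)/2) = sqrt((11.7516-11.7)/2) = sqrt(0.0258) = 0.1606

±(3.4243 + 0.1606i) i.e. 3.4243 + 0.1606i and -3.4243 - 0.1606i


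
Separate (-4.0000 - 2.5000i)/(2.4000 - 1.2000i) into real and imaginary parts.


Multiply by conjugate: (-4.0000 - 2.5000i)(2.4000 + 1.2000i) / (2.4^2 + (-1.2)^2)
Numerator real = -4*2.4 - (2.5)*(-1.2) = -6.6
Numerator imag = -2.5*2.4 - (-4)*(-1.2) = -10.8
Denominator = 7.2
Re(z) = -6.6/7.2 = -0.9167
Im(z) = -10.8/7.2 = -1.5000

Re(z) = -0.9167, Im(z) = -1.5000


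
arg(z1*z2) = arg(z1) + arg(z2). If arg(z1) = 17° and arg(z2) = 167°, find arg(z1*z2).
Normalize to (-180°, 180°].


arg(z1*z2) = 17° + 167° = 184°
Normalized to (-180°, 180°]: -176°

-176°


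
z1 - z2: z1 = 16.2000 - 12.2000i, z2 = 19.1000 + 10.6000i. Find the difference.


Real: 16.2 - 19.1 = -2.9
Imag: -12.2 - 10.6 = -22.8

-2.9000 - 22.8000i


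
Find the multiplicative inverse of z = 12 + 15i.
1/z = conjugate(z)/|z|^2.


|z|^2 = 144+225 = 369
1/z = (12 - 15i)/369

1/z = 0.0325 - 0.0407i


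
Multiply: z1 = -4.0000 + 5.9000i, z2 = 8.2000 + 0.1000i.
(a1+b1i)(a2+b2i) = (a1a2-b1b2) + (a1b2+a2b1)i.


Real = -4*8.2 - 5.9*0.1 = -32.8 - 0.59 = -33.39
Imag = -4*0.1 + 8.2*5.9 = -0.4 + 48.38 = 47.98

-33.3900 + 47.9800i


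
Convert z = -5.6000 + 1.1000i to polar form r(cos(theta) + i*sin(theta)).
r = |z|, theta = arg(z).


r = sqrt(31.36+1.21) = sqrt(32.57) = 5.7070
theta = atan2(1.1, -5.6) = 168.8870 degrees

r = 5.7070, theta = 168.8870 degrees


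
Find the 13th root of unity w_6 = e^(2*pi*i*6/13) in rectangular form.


Angle = 360*6/13 = 166.1538°
a = cos(166.1538°) = -0.9709
b = sin(166.1538°) = 0.2393

-0.9709 + 0.2393i


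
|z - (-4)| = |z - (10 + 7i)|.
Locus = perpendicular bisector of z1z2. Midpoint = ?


Equal distances means the locus is the perpendicular bisector of z1 and z2.
Midpoint = ((-4+10)/2, (0+7)/2) = (3.0000, 3.5000)

Perpendicular bisector through (3.0000, 3.5000)


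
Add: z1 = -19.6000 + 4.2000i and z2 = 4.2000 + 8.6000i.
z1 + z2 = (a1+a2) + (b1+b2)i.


Real: -19.6 + 4.2 = -15.4
Imag: 4.2 + 8.6 = 12.8

-15.4000 + 12.8000i


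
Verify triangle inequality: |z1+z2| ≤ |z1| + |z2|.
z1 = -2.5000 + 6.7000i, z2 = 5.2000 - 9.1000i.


|z1| = sqrt((-2.5)^2 + 6.7^2) = sqrt(51.14) = 7.1512
|z2| = sqrt(5.2^2 + (-9.1)^2) = sqrt(109.85) = 10.4809
z1+z2 = 2.7000 - 2.4000i
|z1+z2| = sqrt(13.05) = 3.6125
|z1|+|z2| = 7.1512 + 10.4809 = 17.6321

|z1+z2| = 3.6125 ≤ |z1|+|z2| = 17.6321 (verified)


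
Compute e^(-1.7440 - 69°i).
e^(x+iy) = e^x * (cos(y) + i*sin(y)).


e^-1.7440 = 0.1748
cos(-69°) = 0.3584
sin(-69°) = -0.9336
Real = 0.1748*0.3584 = 0.0626
Imag = 0.1748*(-0.9336) = -0.1632

0.0626 - 0.1632i


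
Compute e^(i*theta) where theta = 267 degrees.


cos(267°) = -0.0523
sin(267°) = -0.9986

e^(i*267°) = -0.0523 - 0.9986i


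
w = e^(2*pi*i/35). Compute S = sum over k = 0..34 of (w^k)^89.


The roots are w_k = w^k with w = e^(2*pi*i/35), and (w^k)^89 = (w^89)^k.
So S = 1 + u + u^2 + ... + u^(34) with u = w^89.
89 = 2*35 + 19, so 89 is not a multiple of 35: u = (w^35)^2 * w^19 = w^19 ≠ 1 (w is a primitive 35th root), while u^35 = (w^35)^89 = 1.
Geometric series: S = (1 - u^35)/(1 - u) = (1 - 1)/(1 - u) = 0

S = 0


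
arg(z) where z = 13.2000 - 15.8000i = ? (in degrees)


Re = 13.2, Im = -15.8
arg = atan2(-15.8, 13.2) = -50.1232 degrees

arg(z) = -50.1232 degrees


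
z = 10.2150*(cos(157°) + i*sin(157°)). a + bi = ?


a = 10.2150*cos(157°) = 10.2150*(-0.920505) = -9.4030
b = 10.2150*sin(157°) = 10.2150*0.39073 = 3.9913

-9.4030 + 3.9913i


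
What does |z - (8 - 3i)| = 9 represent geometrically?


|z - z0| = r is a circle with center z0 and radius r.
Center = (8, -3), radius = 9

Circle with center (8, -3) and radius 9


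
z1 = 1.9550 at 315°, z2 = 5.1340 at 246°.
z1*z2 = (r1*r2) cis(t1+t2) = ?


r = 1.9550 * 5.1340 = 10.0370
theta = 315° + 246° = 561° = 201° (mod 360)

10.0370 cis(201°)


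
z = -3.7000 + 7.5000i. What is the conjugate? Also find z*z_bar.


z_bar = -3.7000 - 7.5000i
z*z_bar = (-3.7)^2 + 7.5^2 = 13.69 + 56.25 = 69.94

z_bar = -3.7000 - 7.5000i, z*z_bar = 69.94


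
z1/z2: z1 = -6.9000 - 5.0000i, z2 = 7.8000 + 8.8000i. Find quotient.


Conjugate of z2 = 7.8000 - 8.8000i
Numerator: (-6.9000 - 5.0000i)(7.8000 - 8.8000i) = -97.8200 + 21.7200i
Denominator: 7.8^2 + 8.8^2 = 138.28
Result = (-97.8200 + 21.7200i)/138.28

-0.7074 + 0.1571i


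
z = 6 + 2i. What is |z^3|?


|z| = sqrt(36+4) = sqrt(40) = 6.3246
|z^3| = |z|^3 = (sqrt(40))^3 = 40*sqrt(40)

|z^3| = 40*sqrt(40) ≈ 252.9822


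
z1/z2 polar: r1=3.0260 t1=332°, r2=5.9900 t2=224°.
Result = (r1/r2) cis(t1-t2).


r = 3.0260 / 5.9900 = 0.5052
theta = 332° - 224° = 108° = 108° (mod 360)

0.5052 cis(108°)


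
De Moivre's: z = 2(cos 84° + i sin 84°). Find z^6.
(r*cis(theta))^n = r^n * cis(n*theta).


r^6 = 2^6 = 64
n*theta = 6*84° = 504° = 144° (mod 360)
a = 64*cos(144°) = -51.7771
b = 64*sin(144°) = 37.6183

64 cis(144°) = -51.7771 + 37.6183i


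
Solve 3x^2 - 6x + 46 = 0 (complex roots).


disc = (-6)^2 - 4*3*46 = 36 - 552 = -516
sqrt(|disc|) = sqrt(516) = 22.7156
Real part = 6/(2*3) = 1.0000
Imag part = 22.7156/(2*3) = 3.7859

1.0000 ± 3.7859i


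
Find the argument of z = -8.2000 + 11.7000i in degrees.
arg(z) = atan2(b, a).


Re = -8.2, Im = 11.7
arg = atan2(11.7, -8.2) = 125.0249 degrees

arg(z) = 125.0249 degrees


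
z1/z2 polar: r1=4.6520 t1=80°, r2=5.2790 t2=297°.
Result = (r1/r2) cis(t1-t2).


r = 4.6520 / 5.2790 = 0.8812
theta = 80° - 297° = -217° = 143° (mod 360)

0.8812 cis(143°)


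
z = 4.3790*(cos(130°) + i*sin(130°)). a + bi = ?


a = 4.3790*cos(130°) = 4.3790*(-0.6428) = -2.8148
b = 4.3790*sin(130°) = 4.3790*0.76604 = 3.3545

-2.8148 + 3.3545i


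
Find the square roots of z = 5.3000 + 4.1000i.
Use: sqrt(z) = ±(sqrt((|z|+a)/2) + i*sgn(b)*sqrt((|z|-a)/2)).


|z| = sqrt(28.09+16.81) = 6.7007
sqrt((|z|+a)/2) = sqrt((6.7007+5.3)/2) = sqrt(6.0004) = 2.4496
sqrt((|z|-a)/2) = sqrt((6.7007-5.3)/2) = sqrt(0.7004) = 0.8369

±(2.4496 + 0.8369i) i.e. 2.4496 + 0.8369i and -2.4496 - 0.8369i


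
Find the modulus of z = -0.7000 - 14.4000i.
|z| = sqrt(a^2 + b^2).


|z| = sqrt((-0.7)^2 + (-14.4)^2) = sqrt(0.49 + 207.36) = sqrt(207.85) = 14.4170

|z| = 14.4170


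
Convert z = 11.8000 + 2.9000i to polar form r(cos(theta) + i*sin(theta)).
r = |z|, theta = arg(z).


r = sqrt(139.24+8.41) = sqrt(147.65) = 12.1511
theta = atan2(2.9, 11.8) = 13.8075 degrees

r = 12.1511, theta = 13.8075 degrees


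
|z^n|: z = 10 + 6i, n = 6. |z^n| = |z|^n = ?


|z| = sqrt(100+36) = sqrt(136) = 11.6619
|z^6| = |z|^6 = (sqrt(136))^6 = 136^3 = 2515456

|z^6| = 2515456


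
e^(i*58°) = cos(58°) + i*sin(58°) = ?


cos(58°) = 0.5299
sin(58°) = 0.8480

e^(i*58°) = 0.5299 + 0.8480i


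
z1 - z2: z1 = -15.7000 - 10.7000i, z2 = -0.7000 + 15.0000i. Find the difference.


Real: -15.7 + 0.7 = -15
Imag: -10.7 - 15 = -25.7

-15.0000 - 25.7000i


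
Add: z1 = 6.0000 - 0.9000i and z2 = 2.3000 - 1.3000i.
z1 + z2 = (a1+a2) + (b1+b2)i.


Real: 6 + 2.3 = 8.3
Imag: -0.9 - 1.3 = -2.2

8.3000 - 2.2000i


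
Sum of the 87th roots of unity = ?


The sum of all 87th roots of unity is 0.
Geometric series: (1 - w^87)/(1 - w) = (1-1)/(1-w) = 0 since w^87 = 1, w ≠ 1.
Alternatively: coefficient of z^86 in z^87 - 1 is 0.

0


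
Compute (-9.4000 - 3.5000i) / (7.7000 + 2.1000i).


Conjugate of z2 = 7.7000 - 2.1000i
Numerator: (-9.4000 - 3.5000i)(7.7000 - 2.1000i) = -79.7300 - 7.2100i
Denominator: 7.7^2 + 2.1^2 = 63.7
Result = (-79.7300 - 7.2100i)/63.7

-1.2516 - 0.1132i


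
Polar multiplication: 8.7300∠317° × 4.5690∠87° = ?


r = 8.7300 * 4.5690 = 39.8874
theta = 317° + 87° = 404° = 44° (mod 360)

39.8874 cis(44°)


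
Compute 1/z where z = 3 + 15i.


|z|^2 = 9+225 = 234
1/z = (3 - 15i)/234

1/z = 0.0128 - 0.0641i


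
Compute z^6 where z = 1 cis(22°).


r^6 = 1^6 = 1
n*theta = 6*22° = 132° = 132° (mod 360)
a = 1*cos(132°) = -0.6691
b = 1*sin(132°) = 0.7431

1 cis(132°) = -0.6691 + 0.7431i


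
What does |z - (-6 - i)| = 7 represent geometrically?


|z - z0| = r is a circle with center z0 and radius r.
Center = (-6, -1), radius = 7

Circle with center (-6, -1) and radius 7


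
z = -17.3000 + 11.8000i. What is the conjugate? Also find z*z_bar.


z_bar = -17.3000 - 11.8000i
z*z_bar = (-17.3)^2 + 11.8^2 = 299.29 + 139.24 = 438.53

z_bar = -17.3000 - 11.8000i, z*z_bar = 438.53


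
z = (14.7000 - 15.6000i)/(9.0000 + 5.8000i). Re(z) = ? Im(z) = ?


Multiply by conjugate: (14.7000 - 15.6000i)(9.0000 - 5.8000i) / (9^2 + 5.8^2)
Numerator real = 14.7*9 - (15.6)*5.8 = 41.82
Numerator imag = -15.6*9 - 14.7*5.8 = -225.66
Denominator = 114.64
Re(z) = 41.82/114.64 = 0.3648
Im(z) = -225.66/114.64 = -1.9684

Re(z) = 0.3648, Im(z) = -1.9684


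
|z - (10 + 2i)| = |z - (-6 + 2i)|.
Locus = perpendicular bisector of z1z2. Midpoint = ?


Equal distances means the locus is the perpendicular bisector of z1 and z2.
Midpoint = ((10+(-6))/2, (2+2)/2) = (2.0000, 2.0000)

Perpendicular bisector through (2.0000, 2.0000)


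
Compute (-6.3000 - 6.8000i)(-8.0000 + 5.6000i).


Real = -6.3*(-8) - (-6.8)*5.6 = 50.4 - (-38.08) = 88.48
Imag = -6.3*5.6 - (8)*(-6.8) = -35.28 + 54.4 = 19.12

88.4800 + 19.1200i


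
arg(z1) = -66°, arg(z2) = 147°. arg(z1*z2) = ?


arg(z1*z2) = -66° + 147° = 81°
Normalized to (-180°, 180°]: 81°

81°


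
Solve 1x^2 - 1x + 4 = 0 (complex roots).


disc = (-1)^2 - 4*1*4 = 1 - 16 = -15
sqrt(|disc|) = sqrt(15) = 3.8730
Real part = 1/(2*1) = 0.5000
Imag part = 3.8730/(2*1) = 1.9365

0.5000 ± 1.9365i


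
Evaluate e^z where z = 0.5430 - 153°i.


e^0.5430 = 1.7212
cos(-153°) = -0.891
sin(-153°) = -0.454
Real = 1.7212*(-0.891) = -1.5336
Imag = 1.7212*(-0.454) = -0.7814

-1.5336 - 0.7814i


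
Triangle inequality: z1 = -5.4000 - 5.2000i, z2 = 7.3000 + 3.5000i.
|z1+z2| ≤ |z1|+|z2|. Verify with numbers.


|z1| = sqrt((-5.4)^2 + (-5.2)^2) = sqrt(56.2) = 7.4967
|z2| = sqrt(7.3^2 + 3.5^2) = sqrt(65.54) = 8.0957
z1+z2 = 1.9000 - 1.7000i
|z1+z2| = sqrt(6.5) = 2.5495
|z1|+|z2| = 7.4967 + 8.0957 = 15.5924

|z1+z2| = 2.5495 ≤ |z1|+|z2| = 15.5924 (verified)


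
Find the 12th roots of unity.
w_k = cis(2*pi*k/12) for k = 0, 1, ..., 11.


The 12th roots of unity are cis(360k/12°) for k=0..11
Angle step = 360/12 = 30°
Primitive root: cis(30°)
Primitive root = 0.8660 + 0.5000i

12 roots at angles: 0°, 30°, 60°, 90°, 120°, 150°, 180°, 210°, 240°, 270°, 300°, 330°


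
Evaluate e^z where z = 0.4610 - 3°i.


e^0.4610 = 1.5857
cos(-3°) = 0.9986
sin(-3°) = -0.05234
Real = 1.5857*0.9986 = 1.5835
Imag = 1.5857*(-0.05234) = -0.0830

1.5835 - 0.0830i


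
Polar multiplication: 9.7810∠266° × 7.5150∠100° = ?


r = 9.7810 * 7.5150 = 73.5042
theta = 266° + 100° = 366° = 6° (mod 360)

73.5042 cis(6°)


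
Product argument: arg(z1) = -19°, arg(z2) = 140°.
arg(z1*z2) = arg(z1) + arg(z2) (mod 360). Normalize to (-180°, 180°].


arg(z1*z2) = -19° + 140° = 121°
Normalized to (-180°, 180°]: 121°

121°


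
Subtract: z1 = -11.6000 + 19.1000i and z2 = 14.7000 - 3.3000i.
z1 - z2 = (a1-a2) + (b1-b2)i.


Real: -11.6 - 14.7 = -26.3
Imag: 19.1 + 3.3 = 22.4

-26.3000 + 22.4000i


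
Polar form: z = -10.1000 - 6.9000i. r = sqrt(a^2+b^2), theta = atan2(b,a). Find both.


r = sqrt(102.01+47.61) = sqrt(149.62) = 12.2319
theta = atan2(-6.9, -10.1) = -145.6603 degrees

r = 12.2319, theta = -145.6603 degrees


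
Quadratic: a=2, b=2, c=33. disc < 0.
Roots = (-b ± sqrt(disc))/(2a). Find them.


disc = 2^2 - 4*2*33 = 4 - 264 = -260
sqrt(|disc|) = sqrt(260) = 16.1245
Real part = -2/(2*2) = -0.5000
Imag part = 16.1245/(2*2) = 4.0311

-0.5000 ± 4.0311i
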